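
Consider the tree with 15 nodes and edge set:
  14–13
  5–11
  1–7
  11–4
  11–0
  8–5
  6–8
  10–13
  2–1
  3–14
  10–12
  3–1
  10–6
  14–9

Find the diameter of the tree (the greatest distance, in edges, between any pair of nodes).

10

Starting from 4, a farthest node is 7 at distance 10.
One longest path: 4 – 11 – 5 – 8 – 6 – 10 – 13 – 14 – 3 – 1 – 7.
So the diameter is 10.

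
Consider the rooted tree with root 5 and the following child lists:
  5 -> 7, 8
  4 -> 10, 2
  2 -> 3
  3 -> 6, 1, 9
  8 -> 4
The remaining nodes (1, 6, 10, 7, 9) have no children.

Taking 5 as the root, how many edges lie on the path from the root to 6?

5

Path from 5 to 6: 5 → 8 → 4 → 2 → 3 → 6, which has 5 edges.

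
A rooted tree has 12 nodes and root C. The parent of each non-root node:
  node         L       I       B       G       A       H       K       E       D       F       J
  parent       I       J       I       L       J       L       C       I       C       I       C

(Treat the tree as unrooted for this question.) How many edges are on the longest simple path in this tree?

Starting from H, a farthest node is D at distance 5.
One longest path: H–L–I–J–C–D.
So the diameter is 5.

5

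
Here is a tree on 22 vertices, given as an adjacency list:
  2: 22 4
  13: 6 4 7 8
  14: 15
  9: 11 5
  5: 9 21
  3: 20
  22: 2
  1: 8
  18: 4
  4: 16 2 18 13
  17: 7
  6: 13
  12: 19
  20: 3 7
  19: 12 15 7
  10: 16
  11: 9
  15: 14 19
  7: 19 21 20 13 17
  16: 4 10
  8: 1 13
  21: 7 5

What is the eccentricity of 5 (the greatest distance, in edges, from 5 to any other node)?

6

Distances from 5 peak at 6, attained at 22 (10 also at distance 6).
5–21–7–13–4–2–22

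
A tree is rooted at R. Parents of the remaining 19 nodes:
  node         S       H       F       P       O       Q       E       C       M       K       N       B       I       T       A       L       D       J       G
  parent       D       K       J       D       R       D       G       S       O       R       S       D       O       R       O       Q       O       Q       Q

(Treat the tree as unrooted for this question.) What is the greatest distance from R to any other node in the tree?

Distances from R peak at 5, attained at E (F also at distance 5).
R–O–D–Q–G–E

5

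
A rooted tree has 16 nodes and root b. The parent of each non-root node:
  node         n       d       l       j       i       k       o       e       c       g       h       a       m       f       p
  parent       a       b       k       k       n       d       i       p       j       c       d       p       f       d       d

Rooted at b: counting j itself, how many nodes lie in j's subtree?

3

Descendants of j (including itself): j, c, g. That's 3.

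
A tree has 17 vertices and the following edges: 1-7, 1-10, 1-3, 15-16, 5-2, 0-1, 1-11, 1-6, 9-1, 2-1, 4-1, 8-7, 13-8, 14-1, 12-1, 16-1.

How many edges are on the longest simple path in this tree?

5

Starting from 13, a farthest node is 15 at distance 5.
One longest path: 13-8-7-1-16-15.
So the diameter is 5.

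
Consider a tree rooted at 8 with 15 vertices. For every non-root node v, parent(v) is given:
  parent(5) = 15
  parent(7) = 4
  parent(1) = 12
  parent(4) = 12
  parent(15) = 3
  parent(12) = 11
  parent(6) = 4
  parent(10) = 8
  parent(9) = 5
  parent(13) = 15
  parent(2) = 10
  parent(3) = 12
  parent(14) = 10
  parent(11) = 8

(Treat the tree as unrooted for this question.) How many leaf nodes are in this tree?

7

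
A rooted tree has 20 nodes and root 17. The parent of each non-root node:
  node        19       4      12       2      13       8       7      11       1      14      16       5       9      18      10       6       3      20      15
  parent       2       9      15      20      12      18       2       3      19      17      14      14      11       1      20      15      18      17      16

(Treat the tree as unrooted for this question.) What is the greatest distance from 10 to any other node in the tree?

9

Distances from 10 peak at 9, attained at 4.
10 – 20 – 2 – 19 – 1 – 18 – 3 – 11 – 9 – 4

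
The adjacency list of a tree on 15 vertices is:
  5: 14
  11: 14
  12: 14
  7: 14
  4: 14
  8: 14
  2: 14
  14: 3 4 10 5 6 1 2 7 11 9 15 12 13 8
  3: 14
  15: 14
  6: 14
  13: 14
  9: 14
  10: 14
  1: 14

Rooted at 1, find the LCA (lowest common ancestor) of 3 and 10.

14

Ancestors of 3 (toward the root): 3, 14, 1.
Ancestors of 10: 10, 14, 1.
The deepest node appearing in both lists is 14.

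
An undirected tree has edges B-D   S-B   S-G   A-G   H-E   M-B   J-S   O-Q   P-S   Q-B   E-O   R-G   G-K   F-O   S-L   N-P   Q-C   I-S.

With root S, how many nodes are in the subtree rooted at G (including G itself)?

4

G's subtree: {G, K, R, A}, size 4.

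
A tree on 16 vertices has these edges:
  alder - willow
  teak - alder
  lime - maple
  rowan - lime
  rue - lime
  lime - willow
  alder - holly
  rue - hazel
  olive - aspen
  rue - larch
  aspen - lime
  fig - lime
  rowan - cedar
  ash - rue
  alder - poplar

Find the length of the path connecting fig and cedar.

fig – lime – rowan – cedar: 3 edges.

3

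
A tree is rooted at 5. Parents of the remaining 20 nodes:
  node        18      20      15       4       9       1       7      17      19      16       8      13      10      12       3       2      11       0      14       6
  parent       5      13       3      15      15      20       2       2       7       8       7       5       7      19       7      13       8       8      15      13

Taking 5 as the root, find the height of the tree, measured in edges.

6

14 sits deepest: 5-13-2-7-3-15-14 — 6 edges from the root.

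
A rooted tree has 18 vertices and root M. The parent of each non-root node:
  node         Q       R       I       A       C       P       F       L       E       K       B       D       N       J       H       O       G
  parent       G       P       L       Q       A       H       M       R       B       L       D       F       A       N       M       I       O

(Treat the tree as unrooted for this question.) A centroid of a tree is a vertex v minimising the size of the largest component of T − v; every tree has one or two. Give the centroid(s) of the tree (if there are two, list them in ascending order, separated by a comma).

L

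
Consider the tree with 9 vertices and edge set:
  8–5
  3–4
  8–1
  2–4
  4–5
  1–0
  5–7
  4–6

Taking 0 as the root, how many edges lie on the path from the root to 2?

0 – 1 – 8 – 5 – 4 – 2 — 5 edges.

5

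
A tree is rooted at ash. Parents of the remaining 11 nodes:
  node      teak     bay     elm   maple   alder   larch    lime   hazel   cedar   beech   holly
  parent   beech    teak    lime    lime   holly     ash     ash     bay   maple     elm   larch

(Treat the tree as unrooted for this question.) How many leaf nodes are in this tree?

3

Degree-1 nodes: alder, cedar, hazel — 3 of them.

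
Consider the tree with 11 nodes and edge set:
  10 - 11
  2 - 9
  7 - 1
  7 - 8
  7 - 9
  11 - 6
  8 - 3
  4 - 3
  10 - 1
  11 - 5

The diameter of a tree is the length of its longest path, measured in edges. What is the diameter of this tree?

BFS from 4 reaches 6 last, at distance 7; BFS from 6 confirms no node is farther.
Path: 4–3–8–7–1–10–11–6.

7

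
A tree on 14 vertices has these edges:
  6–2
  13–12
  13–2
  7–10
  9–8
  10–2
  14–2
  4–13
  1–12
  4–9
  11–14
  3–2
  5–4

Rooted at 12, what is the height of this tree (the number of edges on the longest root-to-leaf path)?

4

7 sits deepest: 12 → 13 → 2 → 10 → 7 — 4 edges from the root.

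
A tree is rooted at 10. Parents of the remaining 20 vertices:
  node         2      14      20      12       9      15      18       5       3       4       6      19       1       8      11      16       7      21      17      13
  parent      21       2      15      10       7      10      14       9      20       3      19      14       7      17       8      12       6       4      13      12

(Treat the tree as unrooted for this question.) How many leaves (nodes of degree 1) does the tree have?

Exactly 5 nodes have a single neighbour: 1, 5, 11, 16, 18.

5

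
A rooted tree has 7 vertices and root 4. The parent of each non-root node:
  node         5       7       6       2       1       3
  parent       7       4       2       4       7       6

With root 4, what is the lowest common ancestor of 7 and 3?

4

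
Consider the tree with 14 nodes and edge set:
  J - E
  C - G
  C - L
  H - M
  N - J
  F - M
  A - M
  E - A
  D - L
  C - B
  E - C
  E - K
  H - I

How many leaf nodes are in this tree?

The leaves are B, D, F, G, I, K, N.
That is 7 leaves.

7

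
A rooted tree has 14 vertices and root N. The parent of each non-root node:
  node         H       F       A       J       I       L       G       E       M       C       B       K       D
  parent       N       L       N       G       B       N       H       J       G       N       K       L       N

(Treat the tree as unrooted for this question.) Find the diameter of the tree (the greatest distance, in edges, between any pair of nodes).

A longest path is I-B-K-L-N-H-G-J-E, with 8 edges.

8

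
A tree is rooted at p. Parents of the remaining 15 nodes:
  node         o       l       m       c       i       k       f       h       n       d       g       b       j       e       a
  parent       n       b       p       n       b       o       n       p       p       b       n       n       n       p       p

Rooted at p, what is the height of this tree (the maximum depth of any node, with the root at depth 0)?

A deepest node is l, reached by p → n → b → l.
That path has 3 edges, so the height is 3.

3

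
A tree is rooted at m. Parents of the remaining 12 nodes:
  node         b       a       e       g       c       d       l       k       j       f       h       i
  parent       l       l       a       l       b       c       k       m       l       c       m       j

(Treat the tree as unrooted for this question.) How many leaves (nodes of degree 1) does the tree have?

Degree-1 nodes: d, e, f, g, h, i — 6 of them.

6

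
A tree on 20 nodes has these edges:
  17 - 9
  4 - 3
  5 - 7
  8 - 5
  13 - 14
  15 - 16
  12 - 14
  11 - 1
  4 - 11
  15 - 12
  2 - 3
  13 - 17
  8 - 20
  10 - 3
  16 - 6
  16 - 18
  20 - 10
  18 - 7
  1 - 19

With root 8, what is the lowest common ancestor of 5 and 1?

5's ancestor chain is 5, 8 and 1's is 1, 11, 4, 3, 10, 20, 8; they first meet at 8.

8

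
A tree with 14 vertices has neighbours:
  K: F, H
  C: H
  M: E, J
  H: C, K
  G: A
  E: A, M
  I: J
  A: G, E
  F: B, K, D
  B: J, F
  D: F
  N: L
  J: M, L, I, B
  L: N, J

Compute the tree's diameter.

9

A longest path is C-H-K-F-B-J-M-E-A-G, with 9 edges.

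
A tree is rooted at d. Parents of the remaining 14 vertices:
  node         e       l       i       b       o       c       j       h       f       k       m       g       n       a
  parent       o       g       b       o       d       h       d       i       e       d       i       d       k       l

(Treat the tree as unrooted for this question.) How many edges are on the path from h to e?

4

The path is h – i – b – o – e, which has 4 edges.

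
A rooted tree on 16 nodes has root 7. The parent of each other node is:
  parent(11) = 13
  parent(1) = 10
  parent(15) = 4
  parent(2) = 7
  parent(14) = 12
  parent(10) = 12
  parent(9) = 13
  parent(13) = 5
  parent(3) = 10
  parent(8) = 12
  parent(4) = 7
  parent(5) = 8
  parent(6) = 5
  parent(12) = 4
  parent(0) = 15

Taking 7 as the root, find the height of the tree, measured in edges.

A deepest node is 9, reached by 7 → 4 → 12 → 8 → 5 → 13 → 9.
That path has 6 edges, so the height is 6.

6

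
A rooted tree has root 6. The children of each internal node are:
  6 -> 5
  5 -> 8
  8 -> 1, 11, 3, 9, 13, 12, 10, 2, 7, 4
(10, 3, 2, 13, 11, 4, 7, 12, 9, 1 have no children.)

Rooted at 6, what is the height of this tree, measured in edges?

13 sits deepest: 6 – 5 – 8 – 13 — 3 edges from the root.

3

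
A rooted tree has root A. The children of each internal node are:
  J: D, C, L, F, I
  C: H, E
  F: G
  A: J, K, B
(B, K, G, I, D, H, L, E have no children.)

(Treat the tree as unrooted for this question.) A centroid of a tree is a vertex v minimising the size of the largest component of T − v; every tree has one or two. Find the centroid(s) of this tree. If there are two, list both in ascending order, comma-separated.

J

Delete J: the remaining components have sizes 3, 3, 2, 1, 1, 1. Max 3 ≤ 6, so J is a centroid.
Every other node leaves some component of size > 6, so the centroid is unique.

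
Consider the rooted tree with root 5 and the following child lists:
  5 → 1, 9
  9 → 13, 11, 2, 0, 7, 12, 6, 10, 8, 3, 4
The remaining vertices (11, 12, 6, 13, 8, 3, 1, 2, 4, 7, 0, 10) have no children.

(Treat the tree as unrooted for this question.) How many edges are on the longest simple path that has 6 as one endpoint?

Distances from 6 peak at 3, attained at 1.
6-9-5-1

3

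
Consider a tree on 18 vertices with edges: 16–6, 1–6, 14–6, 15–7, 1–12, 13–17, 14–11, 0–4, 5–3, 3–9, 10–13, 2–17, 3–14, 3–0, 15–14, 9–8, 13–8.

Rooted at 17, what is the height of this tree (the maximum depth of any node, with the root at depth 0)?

8

12 sits deepest: 17–13–8–9–3–14–6–1–12 — 8 edges from the root.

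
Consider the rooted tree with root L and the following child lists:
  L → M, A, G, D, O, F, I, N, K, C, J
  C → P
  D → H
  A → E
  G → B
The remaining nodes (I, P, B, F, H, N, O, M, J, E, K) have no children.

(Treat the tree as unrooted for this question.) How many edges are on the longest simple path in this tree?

4

A longest path is P-C-L-G-B, with 4 edges.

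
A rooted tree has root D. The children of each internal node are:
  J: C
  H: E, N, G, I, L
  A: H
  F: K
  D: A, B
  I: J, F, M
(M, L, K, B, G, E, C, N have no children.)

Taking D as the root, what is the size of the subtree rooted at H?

11

H's subtree: {H, I, N, G, L, E, F, J, M, K, C}, size 11.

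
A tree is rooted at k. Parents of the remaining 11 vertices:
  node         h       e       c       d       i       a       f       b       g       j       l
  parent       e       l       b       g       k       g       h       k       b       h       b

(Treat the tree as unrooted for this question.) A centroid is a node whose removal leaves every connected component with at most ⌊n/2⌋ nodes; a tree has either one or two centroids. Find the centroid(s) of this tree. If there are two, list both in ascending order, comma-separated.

b

Removing b splits the tree into components of sizes 5, 3, 2, 1; the largest is 5 ≤ ⌊12/2⌋ = 6.
No neighbour of b does as well, so b is the unique centroid.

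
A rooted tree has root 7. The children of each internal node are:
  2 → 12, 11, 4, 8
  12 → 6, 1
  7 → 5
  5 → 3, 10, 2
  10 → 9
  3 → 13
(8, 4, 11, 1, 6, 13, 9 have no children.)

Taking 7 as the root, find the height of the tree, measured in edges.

6 sits deepest: 7 – 5 – 2 – 12 – 6 — 4 edges from the root.

4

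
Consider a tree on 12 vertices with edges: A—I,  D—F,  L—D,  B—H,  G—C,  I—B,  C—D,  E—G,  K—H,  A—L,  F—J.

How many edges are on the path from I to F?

I - A - L - D - F: 4 edges.

4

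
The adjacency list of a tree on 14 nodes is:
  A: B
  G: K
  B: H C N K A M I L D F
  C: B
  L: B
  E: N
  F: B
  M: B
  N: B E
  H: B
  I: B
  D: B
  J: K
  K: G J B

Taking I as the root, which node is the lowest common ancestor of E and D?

B

Ancestors of E (toward the root): E, N, B, I.
Ancestors of D: D, B, I.
The deepest node appearing in both lists is B.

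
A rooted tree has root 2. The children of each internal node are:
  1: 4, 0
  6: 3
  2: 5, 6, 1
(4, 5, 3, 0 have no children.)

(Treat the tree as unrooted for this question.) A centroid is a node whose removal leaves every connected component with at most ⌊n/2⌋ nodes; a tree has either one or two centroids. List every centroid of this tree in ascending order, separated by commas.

If 2 is removed the pieces have sizes 3, 2, 1, all ≤ ⌊7/2⌋ = 3.
Every other node leaves some component of size > 3, so the centroid is unique.

2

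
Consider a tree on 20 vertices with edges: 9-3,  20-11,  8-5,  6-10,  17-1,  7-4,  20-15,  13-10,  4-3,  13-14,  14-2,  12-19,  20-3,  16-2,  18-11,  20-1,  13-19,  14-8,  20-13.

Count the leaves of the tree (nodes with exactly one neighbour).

9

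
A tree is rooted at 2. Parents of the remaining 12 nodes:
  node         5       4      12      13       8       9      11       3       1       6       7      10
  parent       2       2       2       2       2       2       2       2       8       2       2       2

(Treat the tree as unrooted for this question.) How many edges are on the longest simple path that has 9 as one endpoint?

3

A farthest node from 9 is 1.
The path 9-2-8-1 has 3 edges.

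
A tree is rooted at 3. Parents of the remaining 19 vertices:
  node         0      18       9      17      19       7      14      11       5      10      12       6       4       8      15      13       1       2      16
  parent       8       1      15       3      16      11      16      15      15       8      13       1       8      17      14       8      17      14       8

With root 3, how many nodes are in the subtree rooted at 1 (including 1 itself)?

3

Descendants of 1 (including itself): 1, 6, 18. That's 3.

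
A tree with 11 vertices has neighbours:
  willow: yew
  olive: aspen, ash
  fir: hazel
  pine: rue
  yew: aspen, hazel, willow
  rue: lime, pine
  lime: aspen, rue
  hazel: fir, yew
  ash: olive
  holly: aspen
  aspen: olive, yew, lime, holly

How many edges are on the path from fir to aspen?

3

The path is fir – hazel – yew – aspen, which has 3 edges.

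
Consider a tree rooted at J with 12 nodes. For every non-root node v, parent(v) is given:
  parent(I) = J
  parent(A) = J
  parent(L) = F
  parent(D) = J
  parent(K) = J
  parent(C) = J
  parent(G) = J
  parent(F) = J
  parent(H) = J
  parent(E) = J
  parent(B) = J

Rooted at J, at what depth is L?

2

Path from J to L: J–F–L, which has 2 edges.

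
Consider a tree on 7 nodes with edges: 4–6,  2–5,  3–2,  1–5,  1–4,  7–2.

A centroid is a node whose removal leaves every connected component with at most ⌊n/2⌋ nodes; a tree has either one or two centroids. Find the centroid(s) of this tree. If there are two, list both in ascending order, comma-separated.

5

Delete 5: the remaining components have sizes 3, 3. Max 3 ≤ 3, so 5 is a centroid.
No neighbour of 5 does as well, so 5 is the unique centroid.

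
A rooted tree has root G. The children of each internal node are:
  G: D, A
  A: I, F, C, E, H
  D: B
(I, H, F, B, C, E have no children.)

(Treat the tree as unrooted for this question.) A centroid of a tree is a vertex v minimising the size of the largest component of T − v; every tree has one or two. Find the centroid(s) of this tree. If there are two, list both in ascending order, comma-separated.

If A is removed the pieces have sizes 3, 1, 1, 1, 1, 1, all ≤ ⌊9/2⌋ = 4.
Every other node leaves some component of size > 4, so the centroid is unique.

A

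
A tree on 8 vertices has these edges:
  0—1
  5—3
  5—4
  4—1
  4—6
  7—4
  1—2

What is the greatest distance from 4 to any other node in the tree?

2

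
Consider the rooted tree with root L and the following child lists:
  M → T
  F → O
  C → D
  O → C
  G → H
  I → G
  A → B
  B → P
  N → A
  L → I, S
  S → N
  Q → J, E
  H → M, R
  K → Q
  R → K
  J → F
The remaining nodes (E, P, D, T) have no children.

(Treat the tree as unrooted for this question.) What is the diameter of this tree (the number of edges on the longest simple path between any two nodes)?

A longest path is P - B - A - N - S - L - I - G - H - R - K - Q - J - F - O - C - D, with 16 edges.

16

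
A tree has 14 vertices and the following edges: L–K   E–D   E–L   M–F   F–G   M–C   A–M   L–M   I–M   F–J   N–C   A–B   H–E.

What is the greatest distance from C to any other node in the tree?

Distances from C peak at 4, attained at D (H also at distance 4).
C-M-L-E-D

4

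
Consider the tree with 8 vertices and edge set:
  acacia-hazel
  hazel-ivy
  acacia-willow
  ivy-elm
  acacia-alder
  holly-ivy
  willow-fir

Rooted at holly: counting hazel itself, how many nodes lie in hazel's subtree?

Descendants of hazel (including itself): hazel, acacia, alder, willow, fir. That's 5.

5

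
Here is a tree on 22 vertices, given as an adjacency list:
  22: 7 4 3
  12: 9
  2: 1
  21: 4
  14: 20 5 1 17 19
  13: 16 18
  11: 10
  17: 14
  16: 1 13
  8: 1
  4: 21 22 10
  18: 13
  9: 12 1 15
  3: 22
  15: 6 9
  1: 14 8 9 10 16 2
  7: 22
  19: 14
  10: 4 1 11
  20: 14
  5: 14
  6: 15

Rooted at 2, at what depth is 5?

Climbing from 5 to the root: 5 → 14 → 1 → 2. That's 3 steps.

3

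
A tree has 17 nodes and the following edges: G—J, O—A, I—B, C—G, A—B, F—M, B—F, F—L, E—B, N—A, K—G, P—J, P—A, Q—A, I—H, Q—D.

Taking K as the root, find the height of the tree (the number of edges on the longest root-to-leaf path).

7

The longest root-to-leaf path is K–G–J–P–A–B–F–M (7 edges).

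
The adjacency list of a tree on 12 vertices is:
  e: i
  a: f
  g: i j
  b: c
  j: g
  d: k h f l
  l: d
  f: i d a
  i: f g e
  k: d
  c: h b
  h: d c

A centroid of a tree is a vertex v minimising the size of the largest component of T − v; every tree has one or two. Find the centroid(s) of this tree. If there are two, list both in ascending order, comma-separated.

d, f

If f is removed the pieces have sizes 6, 4, 1, all ≤ ⌊12/2⌋ = 6.
d is adjacent to f and is also a centroid (the largest component after removing it is likewise 6).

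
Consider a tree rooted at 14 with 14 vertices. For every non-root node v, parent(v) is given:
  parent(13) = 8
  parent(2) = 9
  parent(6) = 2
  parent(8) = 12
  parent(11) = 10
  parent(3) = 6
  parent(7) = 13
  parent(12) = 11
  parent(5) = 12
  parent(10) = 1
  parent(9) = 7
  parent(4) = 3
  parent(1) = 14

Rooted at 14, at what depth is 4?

12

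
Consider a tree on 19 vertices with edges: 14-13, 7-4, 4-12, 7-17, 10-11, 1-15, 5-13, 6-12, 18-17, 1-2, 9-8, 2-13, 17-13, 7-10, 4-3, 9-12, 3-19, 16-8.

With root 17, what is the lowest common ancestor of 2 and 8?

17

Path 2→root: 2 13 17; path 8→root: 8 9 12 4 7 17.
First common node: 17.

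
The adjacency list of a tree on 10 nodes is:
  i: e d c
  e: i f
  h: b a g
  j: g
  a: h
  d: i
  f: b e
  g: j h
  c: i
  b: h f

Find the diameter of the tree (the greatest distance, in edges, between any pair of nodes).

BFS from j reaches c last, at distance 7; BFS from c confirms no node is farther.
Path: j - g - h - b - f - e - i - c.

7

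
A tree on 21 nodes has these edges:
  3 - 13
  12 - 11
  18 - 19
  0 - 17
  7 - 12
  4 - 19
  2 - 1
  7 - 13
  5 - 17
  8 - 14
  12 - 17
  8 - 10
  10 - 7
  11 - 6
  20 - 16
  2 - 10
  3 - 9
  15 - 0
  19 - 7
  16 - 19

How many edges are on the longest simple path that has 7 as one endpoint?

The node farthest from 7 is 15, via 7–12–17–0–15 — 4 edges.

4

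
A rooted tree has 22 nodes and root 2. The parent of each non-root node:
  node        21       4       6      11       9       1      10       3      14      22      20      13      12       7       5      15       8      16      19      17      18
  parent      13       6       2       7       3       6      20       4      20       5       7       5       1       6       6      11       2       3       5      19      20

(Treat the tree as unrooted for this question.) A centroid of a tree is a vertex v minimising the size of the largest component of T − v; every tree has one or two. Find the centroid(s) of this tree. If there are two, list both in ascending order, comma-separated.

6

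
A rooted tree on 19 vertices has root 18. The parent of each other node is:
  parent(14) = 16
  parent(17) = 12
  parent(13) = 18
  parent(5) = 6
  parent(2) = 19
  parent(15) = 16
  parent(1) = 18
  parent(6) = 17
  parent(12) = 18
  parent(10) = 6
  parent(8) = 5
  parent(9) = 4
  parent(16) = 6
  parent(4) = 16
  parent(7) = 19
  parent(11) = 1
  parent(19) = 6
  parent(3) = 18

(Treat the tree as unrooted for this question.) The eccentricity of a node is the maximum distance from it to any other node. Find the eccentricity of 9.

8

A farthest node from 9 is 11.
The path 9-4-16-6-17-12-18-1-11 has 8 edges.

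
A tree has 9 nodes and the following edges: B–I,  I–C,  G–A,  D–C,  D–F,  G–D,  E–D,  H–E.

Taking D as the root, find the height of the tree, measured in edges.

B sits deepest: D–C–I–B — 3 edges from the root.

3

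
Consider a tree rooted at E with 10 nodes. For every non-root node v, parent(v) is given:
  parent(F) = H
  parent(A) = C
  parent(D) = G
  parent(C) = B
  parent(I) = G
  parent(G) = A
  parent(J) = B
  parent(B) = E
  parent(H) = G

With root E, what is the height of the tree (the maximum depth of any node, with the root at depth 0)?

6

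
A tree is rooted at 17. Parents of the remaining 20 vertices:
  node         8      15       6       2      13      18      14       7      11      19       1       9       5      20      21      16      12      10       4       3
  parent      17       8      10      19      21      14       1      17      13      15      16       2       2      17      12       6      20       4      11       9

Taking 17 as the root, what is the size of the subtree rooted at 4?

4's subtree: {4, 10, 6, 16, 1, 14, 18}, size 7.

7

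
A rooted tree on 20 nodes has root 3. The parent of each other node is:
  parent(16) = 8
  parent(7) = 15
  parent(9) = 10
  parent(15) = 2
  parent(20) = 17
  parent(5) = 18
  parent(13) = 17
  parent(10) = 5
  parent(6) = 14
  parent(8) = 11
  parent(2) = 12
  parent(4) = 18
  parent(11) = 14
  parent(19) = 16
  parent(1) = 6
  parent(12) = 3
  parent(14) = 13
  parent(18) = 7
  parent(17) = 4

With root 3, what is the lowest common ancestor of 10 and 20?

18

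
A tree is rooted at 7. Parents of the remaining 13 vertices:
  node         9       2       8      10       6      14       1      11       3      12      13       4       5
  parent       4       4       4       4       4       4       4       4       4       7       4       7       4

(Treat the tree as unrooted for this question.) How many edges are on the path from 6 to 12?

3

The path is 6 - 4 - 7 - 12, which has 3 edges.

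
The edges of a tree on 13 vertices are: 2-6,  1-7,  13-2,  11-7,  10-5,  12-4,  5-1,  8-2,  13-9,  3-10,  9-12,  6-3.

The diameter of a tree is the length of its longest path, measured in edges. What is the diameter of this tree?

11

BFS from 4 reaches 11 last, at distance 11; BFS from 11 confirms no node is farther.
Path: 4 - 12 - 9 - 13 - 2 - 6 - 3 - 10 - 5 - 1 - 7 - 11.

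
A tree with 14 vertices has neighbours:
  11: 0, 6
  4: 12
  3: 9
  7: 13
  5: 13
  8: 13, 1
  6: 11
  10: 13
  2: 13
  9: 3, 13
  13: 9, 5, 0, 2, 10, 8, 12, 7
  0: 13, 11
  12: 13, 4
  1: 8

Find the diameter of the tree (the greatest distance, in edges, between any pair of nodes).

A longest path is 4 - 12 - 13 - 0 - 11 - 6, with 5 edges.

5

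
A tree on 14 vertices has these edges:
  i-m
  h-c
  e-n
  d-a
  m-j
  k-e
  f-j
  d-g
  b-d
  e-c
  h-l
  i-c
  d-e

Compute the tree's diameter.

7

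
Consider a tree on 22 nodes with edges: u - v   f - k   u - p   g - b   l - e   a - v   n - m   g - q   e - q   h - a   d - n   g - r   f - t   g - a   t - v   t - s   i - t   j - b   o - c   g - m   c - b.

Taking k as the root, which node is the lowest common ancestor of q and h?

Ancestors of q (toward the root): q, g, a, v, t, f, k.
Ancestors of h: h, a, v, t, f, k.
The deepest node appearing in both lists is a.

a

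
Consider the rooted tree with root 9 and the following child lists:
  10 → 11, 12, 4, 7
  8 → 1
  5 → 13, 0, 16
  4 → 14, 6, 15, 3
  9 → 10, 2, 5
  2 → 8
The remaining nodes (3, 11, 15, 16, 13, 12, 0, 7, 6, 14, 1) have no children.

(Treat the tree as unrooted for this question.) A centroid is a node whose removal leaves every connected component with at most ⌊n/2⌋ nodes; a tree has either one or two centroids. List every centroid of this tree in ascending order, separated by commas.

10

Delete 10: the remaining components have sizes 8, 5, 1, 1, 1. Max 8 ≤ 8, so 10 is a centroid.
Every other node leaves some component of size > 8, so the centroid is unique.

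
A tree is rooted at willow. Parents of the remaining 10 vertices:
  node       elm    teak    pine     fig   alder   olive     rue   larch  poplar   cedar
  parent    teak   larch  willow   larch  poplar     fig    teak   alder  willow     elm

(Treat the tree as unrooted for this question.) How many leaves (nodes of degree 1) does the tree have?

Degree-1 nodes: cedar, olive, pine, rue — 4 of them.

4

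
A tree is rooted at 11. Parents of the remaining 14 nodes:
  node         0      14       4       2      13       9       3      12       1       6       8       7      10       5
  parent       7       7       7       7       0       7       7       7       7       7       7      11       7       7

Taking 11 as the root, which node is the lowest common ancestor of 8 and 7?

7

Ancestors of 8 (toward the root): 8, 7, 11.
Ancestors of 7: 7, 11.
The deepest node appearing in both lists is 7.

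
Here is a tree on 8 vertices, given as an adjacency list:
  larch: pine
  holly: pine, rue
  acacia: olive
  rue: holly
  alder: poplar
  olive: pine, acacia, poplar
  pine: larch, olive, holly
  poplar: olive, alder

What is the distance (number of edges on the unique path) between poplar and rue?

4

The path is poplar–olive–pine–holly–rue, which has 4 edges.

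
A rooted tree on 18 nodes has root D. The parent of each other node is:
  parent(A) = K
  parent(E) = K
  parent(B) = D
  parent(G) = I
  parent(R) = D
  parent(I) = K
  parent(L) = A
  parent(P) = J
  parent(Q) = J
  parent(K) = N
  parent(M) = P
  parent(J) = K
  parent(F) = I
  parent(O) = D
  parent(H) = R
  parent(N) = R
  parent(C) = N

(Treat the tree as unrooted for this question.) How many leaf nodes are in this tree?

Degree-1 nodes: B, C, E, F, G, H, L, M, O, Q — 10 of them.

10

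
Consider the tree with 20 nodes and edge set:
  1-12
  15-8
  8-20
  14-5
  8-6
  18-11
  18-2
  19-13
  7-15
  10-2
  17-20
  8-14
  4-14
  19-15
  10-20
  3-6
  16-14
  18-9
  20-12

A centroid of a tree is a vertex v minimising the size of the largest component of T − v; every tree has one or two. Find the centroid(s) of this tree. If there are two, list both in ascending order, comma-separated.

8

Removing 8 splits the tree into components of sizes 9, 4, 4, 2; the largest is 9 ≤ ⌊20/2⌋ = 10.
No neighbour of 8 does as well, so 8 is the unique centroid.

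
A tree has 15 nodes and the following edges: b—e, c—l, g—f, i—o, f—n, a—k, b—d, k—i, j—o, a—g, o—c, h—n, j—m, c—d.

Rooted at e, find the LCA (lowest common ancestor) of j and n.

o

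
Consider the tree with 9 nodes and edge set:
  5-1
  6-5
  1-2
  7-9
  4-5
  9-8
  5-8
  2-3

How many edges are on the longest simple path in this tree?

A longest path is 3–2–1–5–8–9–7, with 6 edges.

6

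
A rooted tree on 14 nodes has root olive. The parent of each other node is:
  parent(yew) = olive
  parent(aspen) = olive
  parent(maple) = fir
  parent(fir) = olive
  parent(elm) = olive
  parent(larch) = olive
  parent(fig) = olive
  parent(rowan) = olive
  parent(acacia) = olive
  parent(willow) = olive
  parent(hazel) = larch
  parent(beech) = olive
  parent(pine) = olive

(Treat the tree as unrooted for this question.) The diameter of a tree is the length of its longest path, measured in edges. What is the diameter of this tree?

4

BFS from hazel reaches maple last, at distance 4; BFS from maple confirms no node is farther.
Path: hazel – larch – olive – fir – maple.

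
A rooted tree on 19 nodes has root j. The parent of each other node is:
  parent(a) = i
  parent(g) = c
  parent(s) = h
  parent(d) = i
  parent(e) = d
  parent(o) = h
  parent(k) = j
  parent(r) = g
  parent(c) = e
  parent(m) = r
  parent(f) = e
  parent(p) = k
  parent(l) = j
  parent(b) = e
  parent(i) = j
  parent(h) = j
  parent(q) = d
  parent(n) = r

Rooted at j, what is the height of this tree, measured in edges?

7

n sits deepest: j → i → d → e → c → g → r → n — 7 edges from the root.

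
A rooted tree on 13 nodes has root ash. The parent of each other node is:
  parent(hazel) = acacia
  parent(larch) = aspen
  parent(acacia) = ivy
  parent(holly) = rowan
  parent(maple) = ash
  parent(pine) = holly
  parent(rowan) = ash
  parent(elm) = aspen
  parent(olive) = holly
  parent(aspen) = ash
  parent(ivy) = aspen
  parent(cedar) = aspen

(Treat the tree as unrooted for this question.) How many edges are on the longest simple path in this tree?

7

BFS from hazel reaches pine last, at distance 7; BFS from pine confirms no node is farther.
Path: hazel - acacia - ivy - aspen - ash - rowan - holly - pine.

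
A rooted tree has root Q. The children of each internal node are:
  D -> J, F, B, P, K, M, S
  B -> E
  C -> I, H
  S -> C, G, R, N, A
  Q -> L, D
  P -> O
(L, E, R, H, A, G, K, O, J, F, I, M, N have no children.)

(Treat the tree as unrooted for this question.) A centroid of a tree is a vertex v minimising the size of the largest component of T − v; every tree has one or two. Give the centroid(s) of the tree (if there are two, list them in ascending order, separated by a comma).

Removing D splits the tree into components of sizes 8, 2, 2, 2, 1, 1, 1, 1; the largest is 8 ≤ ⌊19/2⌋ = 9.
No neighbour of D does as well, so D is the unique centroid.

D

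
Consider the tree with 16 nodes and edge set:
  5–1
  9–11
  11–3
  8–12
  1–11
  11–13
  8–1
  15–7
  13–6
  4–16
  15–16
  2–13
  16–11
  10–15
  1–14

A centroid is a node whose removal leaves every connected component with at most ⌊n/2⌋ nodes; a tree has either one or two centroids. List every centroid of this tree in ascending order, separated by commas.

Delete 11: the remaining components have sizes 5, 5, 3, 1, 1. Max 5 ≤ 8, so 11 is a centroid.
Every other node leaves some component of size > 8, so the centroid is unique.

11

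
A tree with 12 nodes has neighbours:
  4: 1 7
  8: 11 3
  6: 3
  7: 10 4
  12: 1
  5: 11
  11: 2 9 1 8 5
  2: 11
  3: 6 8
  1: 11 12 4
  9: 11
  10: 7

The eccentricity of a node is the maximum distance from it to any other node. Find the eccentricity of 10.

7

A farthest node from 10 is 6.
The path 10 – 7 – 4 – 1 – 11 – 8 – 3 – 6 has 7 edges.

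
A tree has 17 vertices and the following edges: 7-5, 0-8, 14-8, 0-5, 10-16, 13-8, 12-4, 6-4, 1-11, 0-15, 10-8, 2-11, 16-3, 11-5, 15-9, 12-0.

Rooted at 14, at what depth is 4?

4

Climbing from 4 to the root: 4 → 12 → 0 → 8 → 14. That's 4 steps.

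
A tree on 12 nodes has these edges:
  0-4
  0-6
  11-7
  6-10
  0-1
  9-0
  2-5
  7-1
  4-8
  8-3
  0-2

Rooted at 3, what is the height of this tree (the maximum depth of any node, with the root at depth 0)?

6

A deepest node is 11, reached by 3 – 8 – 4 – 0 – 1 – 7 – 11.
That path has 6 edges, so the height is 6.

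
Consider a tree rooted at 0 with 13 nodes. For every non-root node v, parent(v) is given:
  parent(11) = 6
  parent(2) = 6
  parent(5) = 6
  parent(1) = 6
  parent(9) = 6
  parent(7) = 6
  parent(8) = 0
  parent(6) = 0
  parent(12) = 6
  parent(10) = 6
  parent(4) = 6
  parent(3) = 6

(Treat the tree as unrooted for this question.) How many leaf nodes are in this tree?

The leaves are 1, 2, 3, 4, 5, 7, 8, 9, 10, 11, 12.
That is 11 leaves.

11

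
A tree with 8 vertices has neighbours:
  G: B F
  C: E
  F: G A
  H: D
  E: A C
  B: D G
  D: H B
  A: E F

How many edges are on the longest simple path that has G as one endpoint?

4

Distances from G peak at 4, attained at C.
G–F–A–E–C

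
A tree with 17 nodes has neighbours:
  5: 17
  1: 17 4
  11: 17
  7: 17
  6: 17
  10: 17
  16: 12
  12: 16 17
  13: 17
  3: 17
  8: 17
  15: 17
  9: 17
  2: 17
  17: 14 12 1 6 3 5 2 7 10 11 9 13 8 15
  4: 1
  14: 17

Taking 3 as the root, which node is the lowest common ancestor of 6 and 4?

Ancestors of 6 (toward the root): 6, 17, 3.
Ancestors of 4: 4, 1, 17, 3.
The deepest node appearing in both lists is 17.

17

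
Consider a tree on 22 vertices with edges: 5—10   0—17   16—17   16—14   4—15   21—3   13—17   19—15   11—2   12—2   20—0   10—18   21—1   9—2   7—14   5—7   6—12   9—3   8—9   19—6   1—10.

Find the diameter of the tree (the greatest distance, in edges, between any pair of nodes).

17

A longest path is 4 - 15 - 19 - 6 - 12 - 2 - 9 - 3 - 21 - 1 - 10 - 5 - 7 - 14 - 16 - 17 - 0 - 20, with 17 edges.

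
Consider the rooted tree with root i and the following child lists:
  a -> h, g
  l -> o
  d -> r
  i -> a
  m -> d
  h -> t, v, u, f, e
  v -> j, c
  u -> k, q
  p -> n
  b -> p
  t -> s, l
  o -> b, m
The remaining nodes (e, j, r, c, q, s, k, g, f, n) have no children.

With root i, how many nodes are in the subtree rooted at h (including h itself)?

19

Descendants of h (including itself): h, t, v, f, u, e, l, s, j, c, k, q, o, m, b, d, p, r, n. That's 19.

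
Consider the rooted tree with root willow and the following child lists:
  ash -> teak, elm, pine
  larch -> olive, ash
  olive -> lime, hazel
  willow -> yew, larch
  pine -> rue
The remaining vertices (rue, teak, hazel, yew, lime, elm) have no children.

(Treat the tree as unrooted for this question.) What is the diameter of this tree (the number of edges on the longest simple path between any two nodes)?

5

BFS from hazel reaches rue last, at distance 5; BFS from rue confirms no node is farther.
Path: hazel - olive - larch - ash - pine - rue.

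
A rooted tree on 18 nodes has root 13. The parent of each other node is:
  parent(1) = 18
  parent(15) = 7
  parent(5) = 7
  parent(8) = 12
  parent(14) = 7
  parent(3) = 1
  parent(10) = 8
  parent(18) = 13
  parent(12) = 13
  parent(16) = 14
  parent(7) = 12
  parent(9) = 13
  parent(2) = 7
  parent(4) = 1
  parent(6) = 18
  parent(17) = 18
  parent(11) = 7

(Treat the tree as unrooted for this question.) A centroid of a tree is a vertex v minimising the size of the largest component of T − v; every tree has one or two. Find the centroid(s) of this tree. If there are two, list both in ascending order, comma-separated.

Delete 12: the remaining components have sizes 8, 7, 2. Max 8 ≤ 9, so 12 is a centroid.
Every other node leaves some component of size > 9, so the centroid is unique.

12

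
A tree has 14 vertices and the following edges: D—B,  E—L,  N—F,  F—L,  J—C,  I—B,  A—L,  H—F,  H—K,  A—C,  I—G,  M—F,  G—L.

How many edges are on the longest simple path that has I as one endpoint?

5

The node farthest from I is J (K also at distance 5), via I–G–L–A–C–J — 5 edges.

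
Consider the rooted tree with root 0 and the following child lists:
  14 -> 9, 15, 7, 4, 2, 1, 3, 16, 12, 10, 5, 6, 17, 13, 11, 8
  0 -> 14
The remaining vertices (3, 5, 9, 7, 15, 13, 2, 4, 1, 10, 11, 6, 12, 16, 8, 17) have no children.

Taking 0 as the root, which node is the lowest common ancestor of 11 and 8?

14

Ancestors of 11 (toward the root): 11, 14, 0.
Ancestors of 8: 8, 14, 0.
The deepest node appearing in both lists is 14.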